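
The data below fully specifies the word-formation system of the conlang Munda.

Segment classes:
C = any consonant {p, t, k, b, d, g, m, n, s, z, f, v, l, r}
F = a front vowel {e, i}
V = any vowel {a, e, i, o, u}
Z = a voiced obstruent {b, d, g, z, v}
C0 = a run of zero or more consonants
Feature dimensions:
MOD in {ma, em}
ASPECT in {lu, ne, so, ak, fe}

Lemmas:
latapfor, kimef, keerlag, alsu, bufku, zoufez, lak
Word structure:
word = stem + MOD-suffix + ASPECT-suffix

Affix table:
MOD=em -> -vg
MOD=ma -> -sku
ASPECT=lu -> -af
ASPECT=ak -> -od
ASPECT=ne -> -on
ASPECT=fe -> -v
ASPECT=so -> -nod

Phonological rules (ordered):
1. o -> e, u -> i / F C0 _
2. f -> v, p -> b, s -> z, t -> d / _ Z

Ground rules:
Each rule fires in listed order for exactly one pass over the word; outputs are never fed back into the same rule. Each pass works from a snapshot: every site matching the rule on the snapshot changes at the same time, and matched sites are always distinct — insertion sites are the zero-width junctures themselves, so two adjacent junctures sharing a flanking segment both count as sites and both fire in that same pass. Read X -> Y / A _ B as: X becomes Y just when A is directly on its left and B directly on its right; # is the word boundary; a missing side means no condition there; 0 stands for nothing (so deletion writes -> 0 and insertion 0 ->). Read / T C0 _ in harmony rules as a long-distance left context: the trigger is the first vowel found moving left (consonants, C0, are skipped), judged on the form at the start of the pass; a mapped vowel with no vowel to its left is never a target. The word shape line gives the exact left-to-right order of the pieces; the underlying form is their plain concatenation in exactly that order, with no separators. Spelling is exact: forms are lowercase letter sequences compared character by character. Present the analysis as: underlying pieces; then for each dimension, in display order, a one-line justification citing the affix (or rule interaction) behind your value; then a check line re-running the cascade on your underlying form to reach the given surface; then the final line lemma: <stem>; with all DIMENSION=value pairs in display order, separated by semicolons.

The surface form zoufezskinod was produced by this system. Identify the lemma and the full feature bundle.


underlying: zoufez-sku-nod
MOD=ma - signalled by the affix -sku
ASPECT=so - signalled by the affix -nod
check: zoufezskunod -> zoufezskinod -> zoufezskinod
lemma: zoufez; MOD=ma; ASPECT=so


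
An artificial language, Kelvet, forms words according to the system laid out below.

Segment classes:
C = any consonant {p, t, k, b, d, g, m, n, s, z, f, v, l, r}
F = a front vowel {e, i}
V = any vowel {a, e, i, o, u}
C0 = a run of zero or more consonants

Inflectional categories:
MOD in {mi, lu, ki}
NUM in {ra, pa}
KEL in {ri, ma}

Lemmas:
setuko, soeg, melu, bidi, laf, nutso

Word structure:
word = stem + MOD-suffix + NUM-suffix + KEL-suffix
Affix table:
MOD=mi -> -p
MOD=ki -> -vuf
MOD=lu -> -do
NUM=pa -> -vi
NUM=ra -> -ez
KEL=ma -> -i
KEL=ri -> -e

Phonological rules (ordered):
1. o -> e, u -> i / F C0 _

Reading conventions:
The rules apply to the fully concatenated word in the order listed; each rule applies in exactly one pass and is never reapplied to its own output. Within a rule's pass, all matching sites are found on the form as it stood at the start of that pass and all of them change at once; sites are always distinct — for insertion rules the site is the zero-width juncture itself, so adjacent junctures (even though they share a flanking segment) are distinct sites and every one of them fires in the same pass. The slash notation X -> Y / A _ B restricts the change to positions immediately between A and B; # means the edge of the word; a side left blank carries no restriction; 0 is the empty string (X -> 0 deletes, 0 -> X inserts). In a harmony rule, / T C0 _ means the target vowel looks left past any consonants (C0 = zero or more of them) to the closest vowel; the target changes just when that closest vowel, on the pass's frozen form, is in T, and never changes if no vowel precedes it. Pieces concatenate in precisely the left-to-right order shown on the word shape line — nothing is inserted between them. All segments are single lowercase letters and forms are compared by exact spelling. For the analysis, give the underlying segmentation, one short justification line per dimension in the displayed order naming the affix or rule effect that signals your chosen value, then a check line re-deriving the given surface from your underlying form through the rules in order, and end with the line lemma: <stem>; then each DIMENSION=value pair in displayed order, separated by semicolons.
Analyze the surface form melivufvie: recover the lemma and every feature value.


underlying: melu-vuf-vi-e
MOD=ki - signalled by the affix -vuf
NUM=pa - signalled by the affix -vi
KEL=ri - signalled by the affix -e
check: meluvufvie -> melivufvie
lemma: melu; MOD=ki; NUM=pa; KEL=ri


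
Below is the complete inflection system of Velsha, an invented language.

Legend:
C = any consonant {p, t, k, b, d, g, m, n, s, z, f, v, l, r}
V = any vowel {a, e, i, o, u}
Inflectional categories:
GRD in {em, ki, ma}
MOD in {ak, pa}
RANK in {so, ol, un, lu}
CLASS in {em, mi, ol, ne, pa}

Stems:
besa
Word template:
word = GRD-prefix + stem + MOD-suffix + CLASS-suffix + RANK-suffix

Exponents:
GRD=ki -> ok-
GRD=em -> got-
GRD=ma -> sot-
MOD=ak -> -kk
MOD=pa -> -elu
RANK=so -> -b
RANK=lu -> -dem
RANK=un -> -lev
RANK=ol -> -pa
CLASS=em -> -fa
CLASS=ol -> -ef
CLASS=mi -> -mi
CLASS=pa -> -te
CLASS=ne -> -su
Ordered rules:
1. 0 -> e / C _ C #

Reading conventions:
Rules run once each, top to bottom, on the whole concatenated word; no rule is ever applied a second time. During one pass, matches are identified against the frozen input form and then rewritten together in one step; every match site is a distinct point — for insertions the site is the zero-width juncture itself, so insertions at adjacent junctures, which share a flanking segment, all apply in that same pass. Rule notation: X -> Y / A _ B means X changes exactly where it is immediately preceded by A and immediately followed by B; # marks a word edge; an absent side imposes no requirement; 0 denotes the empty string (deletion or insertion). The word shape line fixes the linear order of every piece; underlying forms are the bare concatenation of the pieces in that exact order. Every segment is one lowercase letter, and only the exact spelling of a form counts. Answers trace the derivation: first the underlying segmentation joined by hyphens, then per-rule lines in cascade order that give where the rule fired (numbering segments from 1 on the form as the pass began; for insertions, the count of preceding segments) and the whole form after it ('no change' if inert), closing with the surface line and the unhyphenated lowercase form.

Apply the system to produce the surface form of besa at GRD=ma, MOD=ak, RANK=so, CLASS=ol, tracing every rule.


underlying: sot-besa-kk-ef-b
1. 0 -> e / C _ C #: inserts after position(s) 11: sotbesakkefeb
surface: sotbesakkefeb


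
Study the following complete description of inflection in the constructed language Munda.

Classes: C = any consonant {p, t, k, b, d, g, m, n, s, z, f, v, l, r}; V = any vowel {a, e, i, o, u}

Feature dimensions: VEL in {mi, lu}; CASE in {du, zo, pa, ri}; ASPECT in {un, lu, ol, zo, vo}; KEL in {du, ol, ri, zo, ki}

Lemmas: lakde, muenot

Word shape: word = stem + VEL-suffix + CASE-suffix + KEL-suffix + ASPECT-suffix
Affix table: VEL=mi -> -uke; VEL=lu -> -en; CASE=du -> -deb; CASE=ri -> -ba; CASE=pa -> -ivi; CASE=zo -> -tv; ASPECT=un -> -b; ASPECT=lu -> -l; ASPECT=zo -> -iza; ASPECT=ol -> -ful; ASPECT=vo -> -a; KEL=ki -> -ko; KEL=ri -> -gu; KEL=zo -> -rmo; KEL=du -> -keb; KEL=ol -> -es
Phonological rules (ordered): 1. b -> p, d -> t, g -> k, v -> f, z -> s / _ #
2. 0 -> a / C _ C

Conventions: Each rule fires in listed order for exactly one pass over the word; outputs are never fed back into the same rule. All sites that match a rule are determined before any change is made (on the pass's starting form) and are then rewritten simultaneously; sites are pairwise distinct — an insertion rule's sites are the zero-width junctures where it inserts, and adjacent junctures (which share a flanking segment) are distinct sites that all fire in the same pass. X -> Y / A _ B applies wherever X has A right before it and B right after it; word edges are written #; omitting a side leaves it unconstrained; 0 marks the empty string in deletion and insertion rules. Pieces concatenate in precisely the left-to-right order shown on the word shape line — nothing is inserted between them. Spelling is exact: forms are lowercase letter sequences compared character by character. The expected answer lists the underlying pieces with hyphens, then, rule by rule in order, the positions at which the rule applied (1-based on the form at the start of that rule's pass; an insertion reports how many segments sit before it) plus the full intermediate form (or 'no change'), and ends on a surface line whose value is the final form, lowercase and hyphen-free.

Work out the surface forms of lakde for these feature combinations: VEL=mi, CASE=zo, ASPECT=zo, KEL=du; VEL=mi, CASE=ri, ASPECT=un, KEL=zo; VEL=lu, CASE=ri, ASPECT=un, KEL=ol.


cell VEL=mi, CASE=zo, ASPECT=zo, KEL=du:
underlying: lakde-uke-tv-keb-iza
1. b -> p, d -> t, g -> k, v -> f, z -> s / _ #: no change
2. 0 -> a / C _ C: inserts after position(s) 3, 9, 10: lakadeuketavakebiza
surface: lakadeuketavakebiza

cell VEL=mi, CASE=ri, ASPECT=un, KEL=zo:
underlying: lakde-uke-ba-rmo-b
1. b -> p, d -> t, g -> k, v -> f, z -> s / _ #: fires at position(s) 14: lakdeukebarmop
2. 0 -> a / C _ C: inserts after position(s) 3, 11: lakadeukebaramop
surface: lakadeukebaramop

cell VEL=lu, CASE=ri, ASPECT=un, KEL=ol:
underlying: lakde-en-ba-es-b
1. b -> p, d -> t, g -> k, v -> f, z -> s / _ #: fires at position(s) 12: lakdeenbaesp
2. 0 -> a / C _ C: inserts after position(s) 3, 7, 11: lakadeenabaesap
surface: lakadeenabaesap


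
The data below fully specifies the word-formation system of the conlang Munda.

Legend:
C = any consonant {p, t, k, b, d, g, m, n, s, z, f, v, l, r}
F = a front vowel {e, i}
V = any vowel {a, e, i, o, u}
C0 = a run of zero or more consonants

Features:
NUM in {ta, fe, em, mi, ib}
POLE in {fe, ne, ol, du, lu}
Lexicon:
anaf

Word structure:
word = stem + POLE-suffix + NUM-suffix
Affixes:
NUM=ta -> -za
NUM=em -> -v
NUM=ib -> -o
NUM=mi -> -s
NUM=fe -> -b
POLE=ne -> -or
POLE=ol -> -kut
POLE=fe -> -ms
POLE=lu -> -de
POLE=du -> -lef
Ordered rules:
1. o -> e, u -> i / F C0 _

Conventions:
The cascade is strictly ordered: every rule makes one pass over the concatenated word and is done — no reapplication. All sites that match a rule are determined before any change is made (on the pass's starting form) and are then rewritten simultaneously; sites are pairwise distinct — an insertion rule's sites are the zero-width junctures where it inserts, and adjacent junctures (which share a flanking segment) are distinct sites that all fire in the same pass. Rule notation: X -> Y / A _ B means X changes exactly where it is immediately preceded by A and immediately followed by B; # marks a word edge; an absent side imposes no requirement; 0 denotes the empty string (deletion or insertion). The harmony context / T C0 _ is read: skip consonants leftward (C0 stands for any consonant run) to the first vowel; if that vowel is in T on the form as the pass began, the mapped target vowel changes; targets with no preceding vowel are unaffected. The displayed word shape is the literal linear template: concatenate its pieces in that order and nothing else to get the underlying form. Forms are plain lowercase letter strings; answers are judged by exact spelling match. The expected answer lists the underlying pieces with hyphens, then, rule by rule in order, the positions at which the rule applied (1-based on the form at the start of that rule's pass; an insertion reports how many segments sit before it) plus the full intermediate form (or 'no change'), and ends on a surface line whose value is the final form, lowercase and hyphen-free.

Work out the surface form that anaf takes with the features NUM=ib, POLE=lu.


underlying: anaf-de-o
1. o -> e, u -> i / F C0 _: fires at position(s) 7: anafdee
surface: anafdee


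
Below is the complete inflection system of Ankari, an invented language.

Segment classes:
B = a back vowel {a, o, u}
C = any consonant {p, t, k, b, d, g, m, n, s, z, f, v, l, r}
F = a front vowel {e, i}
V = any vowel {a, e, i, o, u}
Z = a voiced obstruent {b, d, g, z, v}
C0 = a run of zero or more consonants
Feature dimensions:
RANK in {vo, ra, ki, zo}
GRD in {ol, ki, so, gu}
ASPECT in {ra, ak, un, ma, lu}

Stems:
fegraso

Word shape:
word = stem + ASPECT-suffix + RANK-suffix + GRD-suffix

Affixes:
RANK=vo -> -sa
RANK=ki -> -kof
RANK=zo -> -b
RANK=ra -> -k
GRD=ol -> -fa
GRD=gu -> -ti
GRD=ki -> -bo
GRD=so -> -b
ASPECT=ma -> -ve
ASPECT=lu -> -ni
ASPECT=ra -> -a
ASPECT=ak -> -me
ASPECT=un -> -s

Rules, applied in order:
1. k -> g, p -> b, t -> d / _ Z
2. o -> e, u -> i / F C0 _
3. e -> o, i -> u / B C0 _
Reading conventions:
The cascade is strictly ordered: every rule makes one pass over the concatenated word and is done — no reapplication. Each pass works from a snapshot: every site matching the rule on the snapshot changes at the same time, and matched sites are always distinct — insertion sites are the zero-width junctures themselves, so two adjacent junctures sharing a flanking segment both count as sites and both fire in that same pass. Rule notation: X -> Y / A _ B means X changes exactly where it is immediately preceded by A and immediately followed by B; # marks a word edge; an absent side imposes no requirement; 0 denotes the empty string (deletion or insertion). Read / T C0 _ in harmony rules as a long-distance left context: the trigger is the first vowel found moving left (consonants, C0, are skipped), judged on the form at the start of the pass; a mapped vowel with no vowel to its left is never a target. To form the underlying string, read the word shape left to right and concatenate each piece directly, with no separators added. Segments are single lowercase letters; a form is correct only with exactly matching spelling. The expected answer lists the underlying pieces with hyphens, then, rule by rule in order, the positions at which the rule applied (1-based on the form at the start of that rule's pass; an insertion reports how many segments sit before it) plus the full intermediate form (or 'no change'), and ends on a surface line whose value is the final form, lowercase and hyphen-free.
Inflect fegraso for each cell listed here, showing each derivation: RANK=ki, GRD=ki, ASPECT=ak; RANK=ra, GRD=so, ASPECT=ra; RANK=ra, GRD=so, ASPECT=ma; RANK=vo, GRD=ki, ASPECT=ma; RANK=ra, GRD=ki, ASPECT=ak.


cell RANK=ki, GRD=ki, ASPECT=ak:
underlying: fegraso-me-kof-bo
1. k -> g, p -> b, t -> d / _ Z: no change
2. o -> e, u -> i / F C0 _: fires at position(s) 11: fegrasomekefbo
3. e -> o, i -> u / B C0 _: fires at position(s) 9: fegrasomokefbo
surface: fegrasomokefbo

cell RANK=ra, GRD=so, ASPECT=ra:
underlying: fegraso-a-k-b
1. k -> g, p -> b, t -> d / _ Z: fires at position(s) 9: fegrasoagb
2. o -> e, u -> i / F C0 _: no change
3. e -> o, i -> u / B C0 _: no change
surface: fegrasoagb

cell RANK=ra, GRD=so, ASPECT=ma:
underlying: fegraso-ve-k-b
1. k -> g, p -> b, t -> d / _ Z: fires at position(s) 10: fegrasovegb
2. o -> e, u -> i / F C0 _: no change
3. e -> o, i -> u / B C0 _: fires at position(s) 9: fegrasovogb
surface: fegrasovogb

cell RANK=vo, GRD=ki, ASPECT=ma:
underlying: fegraso-ve-sa-bo
1. k -> g, p -> b, t -> d / _ Z: no change
2. o -> e, u -> i / F C0 _: no change
3. e -> o, i -> u / B C0 _: fires at position(s) 9: fegrasovosabo
surface: fegrasovosabo

cell RANK=ra, GRD=ki, ASPECT=ak:
underlying: fegraso-me-k-bo
1. k -> g, p -> b, t -> d / _ Z: fires at position(s) 10: fegrasomegbo
2. o -> e, u -> i / F C0 _: fires at position(s) 12: fegrasomegbe
3. e -> o, i -> u / B C0 _: fires at position(s) 9: fegrasomogbe
surface: fegrasomogbe


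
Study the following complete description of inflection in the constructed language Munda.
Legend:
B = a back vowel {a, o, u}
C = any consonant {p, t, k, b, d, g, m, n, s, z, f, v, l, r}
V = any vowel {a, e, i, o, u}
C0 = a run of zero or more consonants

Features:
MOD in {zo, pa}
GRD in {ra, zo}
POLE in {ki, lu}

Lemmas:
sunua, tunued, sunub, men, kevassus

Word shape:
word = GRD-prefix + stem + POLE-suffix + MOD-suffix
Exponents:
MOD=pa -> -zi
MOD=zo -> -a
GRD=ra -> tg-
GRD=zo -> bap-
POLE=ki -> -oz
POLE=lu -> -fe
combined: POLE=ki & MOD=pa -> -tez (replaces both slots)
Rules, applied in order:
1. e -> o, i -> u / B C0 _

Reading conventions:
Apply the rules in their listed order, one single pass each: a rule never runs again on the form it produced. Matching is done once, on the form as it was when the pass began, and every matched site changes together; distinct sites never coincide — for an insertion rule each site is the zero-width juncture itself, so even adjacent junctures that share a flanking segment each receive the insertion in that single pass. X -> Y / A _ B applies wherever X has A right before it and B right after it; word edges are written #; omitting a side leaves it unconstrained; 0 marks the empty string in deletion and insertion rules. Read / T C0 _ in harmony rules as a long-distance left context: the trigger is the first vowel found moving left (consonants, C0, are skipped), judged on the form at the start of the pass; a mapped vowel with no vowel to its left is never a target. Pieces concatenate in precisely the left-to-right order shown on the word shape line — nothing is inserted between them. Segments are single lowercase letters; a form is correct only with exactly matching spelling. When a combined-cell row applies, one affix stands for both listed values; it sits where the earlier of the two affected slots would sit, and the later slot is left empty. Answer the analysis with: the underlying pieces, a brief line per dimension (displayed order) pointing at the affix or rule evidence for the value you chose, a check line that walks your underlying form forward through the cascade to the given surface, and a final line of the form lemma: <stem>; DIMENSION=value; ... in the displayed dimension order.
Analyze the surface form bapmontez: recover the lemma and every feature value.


underlying: bap-men-tez
MOD=pa - signalled by the combined affix row
GRD=zo - signalled by the affix bap-
POLE=ki - signalled by the combined affix row
check: bapmentez -> bapmontez
lemma: men; MOD=pa; GRD=zo; POLE=ki


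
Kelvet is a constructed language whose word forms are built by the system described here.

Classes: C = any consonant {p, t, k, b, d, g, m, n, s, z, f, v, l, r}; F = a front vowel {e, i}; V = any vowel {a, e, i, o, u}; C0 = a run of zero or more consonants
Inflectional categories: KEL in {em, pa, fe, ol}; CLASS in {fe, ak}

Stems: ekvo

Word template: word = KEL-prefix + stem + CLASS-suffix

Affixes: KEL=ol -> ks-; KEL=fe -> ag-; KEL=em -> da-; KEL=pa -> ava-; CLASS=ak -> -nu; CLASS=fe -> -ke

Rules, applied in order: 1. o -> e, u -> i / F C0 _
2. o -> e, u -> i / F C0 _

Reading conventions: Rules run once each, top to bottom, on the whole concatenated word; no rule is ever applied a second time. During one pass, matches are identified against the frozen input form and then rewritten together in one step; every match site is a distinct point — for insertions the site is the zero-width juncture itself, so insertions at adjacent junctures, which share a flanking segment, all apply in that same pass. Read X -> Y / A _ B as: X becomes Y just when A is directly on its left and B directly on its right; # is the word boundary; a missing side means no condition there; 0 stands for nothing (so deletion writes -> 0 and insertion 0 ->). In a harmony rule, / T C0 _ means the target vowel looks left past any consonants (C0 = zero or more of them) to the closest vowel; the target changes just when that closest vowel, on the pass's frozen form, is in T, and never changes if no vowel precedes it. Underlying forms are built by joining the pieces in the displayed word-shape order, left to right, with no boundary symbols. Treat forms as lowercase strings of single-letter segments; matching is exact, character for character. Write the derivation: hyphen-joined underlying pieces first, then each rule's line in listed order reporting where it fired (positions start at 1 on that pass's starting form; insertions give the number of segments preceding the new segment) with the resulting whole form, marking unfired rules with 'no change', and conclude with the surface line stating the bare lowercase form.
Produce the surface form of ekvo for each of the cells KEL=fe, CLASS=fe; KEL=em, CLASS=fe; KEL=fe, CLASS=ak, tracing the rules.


cell KEL=fe, CLASS=fe:
underlying: ag-ekvo-ke
1. o -> e, u -> i / F C0 _: fires at position(s) 6: agekveke
2. o -> e, u -> i / F C0 _: no change
surface: agekveke

cell KEL=em, CLASS=fe:
underlying: da-ekvo-ke
1. o -> e, u -> i / F C0 _: fires at position(s) 6: daekveke
2. o -> e, u -> i / F C0 _: no change
surface: daekveke

cell KEL=fe, CLASS=ak:
underlying: ag-ekvo-nu
1. o -> e, u -> i / F C0 _: fires at position(s) 6: agekvenu
2. o -> e, u -> i / F C0 _: fires at position(s) 8: agekveni
surface: agekveni


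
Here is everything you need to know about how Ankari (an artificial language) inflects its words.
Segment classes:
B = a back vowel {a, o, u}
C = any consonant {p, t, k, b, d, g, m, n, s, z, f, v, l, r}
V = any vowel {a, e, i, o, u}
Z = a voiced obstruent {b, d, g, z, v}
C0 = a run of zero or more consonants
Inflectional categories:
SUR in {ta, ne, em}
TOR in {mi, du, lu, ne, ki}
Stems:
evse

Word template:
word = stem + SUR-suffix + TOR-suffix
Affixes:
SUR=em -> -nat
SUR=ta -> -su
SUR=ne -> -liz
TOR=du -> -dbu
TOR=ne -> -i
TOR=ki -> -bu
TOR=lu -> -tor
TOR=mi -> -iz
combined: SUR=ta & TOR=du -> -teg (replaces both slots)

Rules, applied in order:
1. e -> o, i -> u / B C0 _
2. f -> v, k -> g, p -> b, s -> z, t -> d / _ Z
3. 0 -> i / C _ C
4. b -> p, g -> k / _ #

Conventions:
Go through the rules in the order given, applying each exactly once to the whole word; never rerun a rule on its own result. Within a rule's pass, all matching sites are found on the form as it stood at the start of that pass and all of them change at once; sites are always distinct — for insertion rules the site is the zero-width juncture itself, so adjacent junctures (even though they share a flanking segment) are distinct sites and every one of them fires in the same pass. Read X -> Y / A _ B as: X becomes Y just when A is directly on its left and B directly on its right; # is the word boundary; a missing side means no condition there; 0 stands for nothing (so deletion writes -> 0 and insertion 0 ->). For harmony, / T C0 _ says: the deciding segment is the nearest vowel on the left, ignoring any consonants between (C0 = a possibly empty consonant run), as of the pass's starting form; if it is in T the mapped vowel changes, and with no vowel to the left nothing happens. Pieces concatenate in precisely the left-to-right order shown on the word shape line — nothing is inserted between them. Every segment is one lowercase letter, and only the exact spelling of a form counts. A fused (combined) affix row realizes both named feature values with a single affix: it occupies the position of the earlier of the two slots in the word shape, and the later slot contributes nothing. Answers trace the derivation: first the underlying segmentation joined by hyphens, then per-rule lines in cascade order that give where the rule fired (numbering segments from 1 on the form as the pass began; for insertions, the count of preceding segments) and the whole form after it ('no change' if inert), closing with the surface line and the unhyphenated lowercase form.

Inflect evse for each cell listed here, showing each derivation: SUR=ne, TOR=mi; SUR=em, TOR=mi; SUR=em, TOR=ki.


cell SUR=ne, TOR=mi:
underlying: evse-liz-iz
1. e -> o, i -> u / B C0 _: no change
2. f -> v, k -> g, p -> b, s -> z, t -> d / _ Z: no change
3. 0 -> i / C _ C: inserts after position(s) 2: eviseliziz
4. b -> p, g -> k / _ #: no change
surface: eviseliziz

cell SUR=em, TOR=mi:
underlying: evse-nat-iz
1. e -> o, i -> u / B C0 _: fires at position(s) 8: evsenatuz
2. f -> v, k -> g, p -> b, s -> z, t -> d / _ Z: no change
3. 0 -> i / C _ C: inserts after position(s) 2: evisenatuz
4. b -> p, g -> k / _ #: no change
surface: evisenatuz

cell SUR=em, TOR=ki:
underlying: evse-nat-bu
1. e -> o, i -> u / B C0 _: no change
2. f -> v, k -> g, p -> b, s -> z, t -> d / _ Z: fires at position(s) 7: evsenadbu
3. 0 -> i / C _ C: inserts after position(s) 2, 7: evisenadibu
4. b -> p, g -> k / _ #: no change
surface: evisenadibu


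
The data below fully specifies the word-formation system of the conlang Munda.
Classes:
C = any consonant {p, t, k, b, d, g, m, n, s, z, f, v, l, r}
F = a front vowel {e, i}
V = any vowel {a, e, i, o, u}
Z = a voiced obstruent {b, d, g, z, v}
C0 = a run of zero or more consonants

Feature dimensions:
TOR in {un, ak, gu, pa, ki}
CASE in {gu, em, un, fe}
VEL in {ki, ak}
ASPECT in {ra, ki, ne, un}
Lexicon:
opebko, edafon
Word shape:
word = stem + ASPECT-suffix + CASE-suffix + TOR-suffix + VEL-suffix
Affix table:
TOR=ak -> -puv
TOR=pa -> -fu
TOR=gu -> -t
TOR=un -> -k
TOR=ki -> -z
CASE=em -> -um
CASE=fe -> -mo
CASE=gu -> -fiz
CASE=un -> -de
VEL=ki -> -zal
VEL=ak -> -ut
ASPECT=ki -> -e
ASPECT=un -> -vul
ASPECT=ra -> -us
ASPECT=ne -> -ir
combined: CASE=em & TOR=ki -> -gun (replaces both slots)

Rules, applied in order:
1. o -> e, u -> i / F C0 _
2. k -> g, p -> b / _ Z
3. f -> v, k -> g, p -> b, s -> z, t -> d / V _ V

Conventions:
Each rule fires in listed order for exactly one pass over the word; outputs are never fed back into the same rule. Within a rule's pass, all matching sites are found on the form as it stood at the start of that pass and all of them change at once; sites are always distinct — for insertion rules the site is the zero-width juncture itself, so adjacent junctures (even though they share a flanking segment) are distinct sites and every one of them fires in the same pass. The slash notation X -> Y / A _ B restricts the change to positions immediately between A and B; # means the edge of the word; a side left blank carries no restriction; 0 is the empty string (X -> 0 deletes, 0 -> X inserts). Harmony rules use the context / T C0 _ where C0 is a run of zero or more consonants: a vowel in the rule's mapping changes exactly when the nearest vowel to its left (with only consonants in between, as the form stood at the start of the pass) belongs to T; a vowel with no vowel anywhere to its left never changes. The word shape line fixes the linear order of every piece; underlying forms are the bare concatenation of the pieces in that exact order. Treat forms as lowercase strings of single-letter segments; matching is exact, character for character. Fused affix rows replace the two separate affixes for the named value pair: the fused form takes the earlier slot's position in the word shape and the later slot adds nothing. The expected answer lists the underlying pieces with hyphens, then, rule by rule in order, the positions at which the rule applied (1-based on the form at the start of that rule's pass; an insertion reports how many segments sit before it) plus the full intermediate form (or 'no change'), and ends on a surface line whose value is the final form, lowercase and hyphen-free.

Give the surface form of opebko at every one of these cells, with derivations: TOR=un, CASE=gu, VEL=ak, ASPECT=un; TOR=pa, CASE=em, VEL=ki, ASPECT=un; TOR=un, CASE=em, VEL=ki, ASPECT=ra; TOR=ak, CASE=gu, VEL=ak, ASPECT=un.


cell TOR=un, CASE=gu, VEL=ak, ASPECT=un:
underlying: opebko-vul-fiz-k-ut
1. o -> e, u -> i / F C0 _: fires at position(s) 6, 14: opebkevulfizkit
2. k -> g, p -> b / _ Z: no change
3. f -> v, k -> g, p -> b, s -> z, t -> d / V _ V: fires at position(s) 2: obebkevulfizkit
surface: obebkevulfizkit

cell TOR=pa, CASE=em, VEL=ki, ASPECT=un:
underlying: opebko-vul-um-fu-zal
1. o -> e, u -> i / F C0 _: fires at position(s) 6: opebkevulumfuzal
2. k -> g, p -> b / _ Z: no change
3. f -> v, k -> g, p -> b, s -> z, t -> d / V _ V: fires at position(s) 2: obebkevulumfuzal
surface: obebkevulumfuzal

cell TOR=un, CASE=em, VEL=ki, ASPECT=ra:
underlying: opebko-us-um-k-zal
1. o -> e, u -> i / F C0 _: fires at position(s) 6: opebkeusumkzal
2. k -> g, p -> b / _ Z: fires at position(s) 11: opebkeusumgzal
3. f -> v, k -> g, p -> b, s -> z, t -> d / V _ V: fires at position(s) 2, 8: obebkeuzumgzal
surface: obebkeuzumgzal

cell TOR=ak, CASE=gu, VEL=ak, ASPECT=un:
underlying: opebko-vul-fiz-puv-ut
1. o -> e, u -> i / F C0 _: fires at position(s) 6, 14: opebkevulfizpivut
2. k -> g, p -> b / _ Z: no change
3. f -> v, k -> g, p -> b, s -> z, t -> d / V _ V: fires at position(s) 2: obebkevulfizpivut
surface: obebkevulfizpivut


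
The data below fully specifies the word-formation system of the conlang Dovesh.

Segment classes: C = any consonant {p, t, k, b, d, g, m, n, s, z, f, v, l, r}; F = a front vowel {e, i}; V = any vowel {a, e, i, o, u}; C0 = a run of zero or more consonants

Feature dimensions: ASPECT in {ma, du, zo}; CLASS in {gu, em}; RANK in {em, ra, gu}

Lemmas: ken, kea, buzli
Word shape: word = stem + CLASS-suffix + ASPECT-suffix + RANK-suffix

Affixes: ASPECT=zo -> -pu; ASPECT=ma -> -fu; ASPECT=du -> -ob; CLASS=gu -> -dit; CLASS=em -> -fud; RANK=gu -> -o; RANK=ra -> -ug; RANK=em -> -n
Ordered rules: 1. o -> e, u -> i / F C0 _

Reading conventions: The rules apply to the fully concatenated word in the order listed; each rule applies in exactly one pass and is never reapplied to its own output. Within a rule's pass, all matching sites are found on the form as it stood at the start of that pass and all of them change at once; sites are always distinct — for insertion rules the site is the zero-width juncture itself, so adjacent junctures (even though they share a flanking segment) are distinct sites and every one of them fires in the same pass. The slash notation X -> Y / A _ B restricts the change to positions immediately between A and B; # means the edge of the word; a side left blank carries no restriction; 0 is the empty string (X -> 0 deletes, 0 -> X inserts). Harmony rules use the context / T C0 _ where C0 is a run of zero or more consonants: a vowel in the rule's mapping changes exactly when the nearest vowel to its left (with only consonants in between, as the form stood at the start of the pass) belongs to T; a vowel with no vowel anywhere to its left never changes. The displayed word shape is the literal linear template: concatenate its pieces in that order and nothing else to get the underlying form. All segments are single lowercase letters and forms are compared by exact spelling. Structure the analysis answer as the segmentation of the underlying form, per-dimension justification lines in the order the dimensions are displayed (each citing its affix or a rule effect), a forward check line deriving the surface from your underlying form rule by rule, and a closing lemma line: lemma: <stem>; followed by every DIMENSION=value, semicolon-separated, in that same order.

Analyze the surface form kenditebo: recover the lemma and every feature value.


underlying: ken-dit-ob-o
ASPECT=du - signalled by the affix -ob
CLASS=gu - signalled by the affix -dit
RANK=gu - signalled by the affix -o
check: kenditobo -> kenditebo
lemma: ken; ASPECT=du; CLASS=gu; RANK=gu


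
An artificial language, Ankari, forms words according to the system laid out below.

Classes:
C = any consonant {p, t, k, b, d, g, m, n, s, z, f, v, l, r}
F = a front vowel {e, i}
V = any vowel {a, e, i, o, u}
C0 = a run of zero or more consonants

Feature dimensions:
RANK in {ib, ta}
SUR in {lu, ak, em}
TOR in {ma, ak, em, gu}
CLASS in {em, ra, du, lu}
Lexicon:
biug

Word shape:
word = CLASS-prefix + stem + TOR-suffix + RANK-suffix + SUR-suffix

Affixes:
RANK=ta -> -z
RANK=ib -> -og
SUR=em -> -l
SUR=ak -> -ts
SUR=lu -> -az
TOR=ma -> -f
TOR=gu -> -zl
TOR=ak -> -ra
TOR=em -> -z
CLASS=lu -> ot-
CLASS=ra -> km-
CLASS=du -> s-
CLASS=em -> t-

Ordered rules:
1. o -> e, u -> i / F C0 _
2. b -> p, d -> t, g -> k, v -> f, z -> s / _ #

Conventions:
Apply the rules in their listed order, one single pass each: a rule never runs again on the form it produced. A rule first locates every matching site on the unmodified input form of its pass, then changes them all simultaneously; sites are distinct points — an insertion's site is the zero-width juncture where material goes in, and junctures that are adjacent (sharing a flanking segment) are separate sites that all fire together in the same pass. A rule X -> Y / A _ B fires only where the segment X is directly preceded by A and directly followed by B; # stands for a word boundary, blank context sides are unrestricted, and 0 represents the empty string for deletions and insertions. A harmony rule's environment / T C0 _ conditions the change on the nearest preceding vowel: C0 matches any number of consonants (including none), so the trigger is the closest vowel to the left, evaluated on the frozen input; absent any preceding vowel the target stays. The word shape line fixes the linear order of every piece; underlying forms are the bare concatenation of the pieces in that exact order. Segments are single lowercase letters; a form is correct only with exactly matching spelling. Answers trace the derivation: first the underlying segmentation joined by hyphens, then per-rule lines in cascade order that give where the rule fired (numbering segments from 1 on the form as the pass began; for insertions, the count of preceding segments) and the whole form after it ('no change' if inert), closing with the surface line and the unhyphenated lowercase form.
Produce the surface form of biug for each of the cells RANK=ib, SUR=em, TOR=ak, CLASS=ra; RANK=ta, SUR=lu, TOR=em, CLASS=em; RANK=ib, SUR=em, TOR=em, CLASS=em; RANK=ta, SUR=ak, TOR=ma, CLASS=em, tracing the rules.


cell RANK=ib, SUR=em, TOR=ak, CLASS=ra:
underlying: km-biug-ra-og-l
1. o -> e, u -> i / F C0 _: fires at position(s) 5: kmbiigraogl
2. b -> p, d -> t, g -> k, v -> f, z -> s / _ #: no change
surface: kmbiigraogl

cell RANK=ta, SUR=lu, TOR=em, CLASS=em:
underlying: t-biug-z-z-az
1. o -> e, u -> i / F C0 _: fires at position(s) 4: tbiigzzaz
2. b -> p, d -> t, g -> k, v -> f, z -> s / _ #: fires at position(s) 9: tbiigzzas
surface: tbiigzzas

cell RANK=ib, SUR=em, TOR=em, CLASS=em:
underlying: t-biug-z-og-l
1. o -> e, u -> i / F C0 _: fires at position(s) 4: tbiigzogl
2. b -> p, d -> t, g -> k, v -> f, z -> s / _ #: no change
surface: tbiigzogl

cell RANK=ta, SUR=ak, TOR=ma, CLASS=em:
underlying: t-biug-f-z-ts
1. o -> e, u -> i / F C0 _: fires at position(s) 4: tbiigfzts
2. b -> p, d -> t, g -> k, v -> f, z -> s / _ #: no change
surface: tbiigfzts


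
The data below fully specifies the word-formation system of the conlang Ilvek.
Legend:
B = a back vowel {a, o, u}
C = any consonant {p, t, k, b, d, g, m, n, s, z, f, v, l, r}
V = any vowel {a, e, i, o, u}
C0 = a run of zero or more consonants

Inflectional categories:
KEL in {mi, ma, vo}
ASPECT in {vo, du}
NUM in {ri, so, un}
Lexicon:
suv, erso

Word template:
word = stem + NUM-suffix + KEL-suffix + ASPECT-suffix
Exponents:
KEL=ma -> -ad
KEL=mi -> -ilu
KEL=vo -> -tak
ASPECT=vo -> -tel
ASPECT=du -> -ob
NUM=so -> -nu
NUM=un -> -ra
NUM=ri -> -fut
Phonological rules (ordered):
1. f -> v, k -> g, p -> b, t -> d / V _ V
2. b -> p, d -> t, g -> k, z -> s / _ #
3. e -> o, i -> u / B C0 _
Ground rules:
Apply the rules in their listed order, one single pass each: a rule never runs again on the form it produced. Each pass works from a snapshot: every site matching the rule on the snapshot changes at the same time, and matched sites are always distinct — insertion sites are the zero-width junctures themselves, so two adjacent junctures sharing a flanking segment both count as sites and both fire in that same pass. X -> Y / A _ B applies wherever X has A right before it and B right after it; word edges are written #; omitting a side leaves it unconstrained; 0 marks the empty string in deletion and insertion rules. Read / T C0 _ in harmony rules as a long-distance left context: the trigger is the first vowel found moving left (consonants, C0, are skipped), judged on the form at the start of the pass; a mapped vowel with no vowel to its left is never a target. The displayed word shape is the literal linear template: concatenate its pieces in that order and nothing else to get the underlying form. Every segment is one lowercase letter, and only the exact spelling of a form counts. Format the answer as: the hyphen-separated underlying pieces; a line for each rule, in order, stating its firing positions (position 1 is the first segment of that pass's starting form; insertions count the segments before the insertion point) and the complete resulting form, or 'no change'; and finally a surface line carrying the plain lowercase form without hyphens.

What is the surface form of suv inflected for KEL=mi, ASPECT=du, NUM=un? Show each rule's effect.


underlying: suv-ra-ilu-ob
1. f -> v, k -> g, p -> b, t -> d / V _ V: no change
2. b -> p, d -> t, g -> k, z -> s / _ #: fires at position(s) 10: suvrailuop
3. e -> o, i -> u / B C0 _: fires at position(s) 6: suvrauluop
surface: suvrauluop


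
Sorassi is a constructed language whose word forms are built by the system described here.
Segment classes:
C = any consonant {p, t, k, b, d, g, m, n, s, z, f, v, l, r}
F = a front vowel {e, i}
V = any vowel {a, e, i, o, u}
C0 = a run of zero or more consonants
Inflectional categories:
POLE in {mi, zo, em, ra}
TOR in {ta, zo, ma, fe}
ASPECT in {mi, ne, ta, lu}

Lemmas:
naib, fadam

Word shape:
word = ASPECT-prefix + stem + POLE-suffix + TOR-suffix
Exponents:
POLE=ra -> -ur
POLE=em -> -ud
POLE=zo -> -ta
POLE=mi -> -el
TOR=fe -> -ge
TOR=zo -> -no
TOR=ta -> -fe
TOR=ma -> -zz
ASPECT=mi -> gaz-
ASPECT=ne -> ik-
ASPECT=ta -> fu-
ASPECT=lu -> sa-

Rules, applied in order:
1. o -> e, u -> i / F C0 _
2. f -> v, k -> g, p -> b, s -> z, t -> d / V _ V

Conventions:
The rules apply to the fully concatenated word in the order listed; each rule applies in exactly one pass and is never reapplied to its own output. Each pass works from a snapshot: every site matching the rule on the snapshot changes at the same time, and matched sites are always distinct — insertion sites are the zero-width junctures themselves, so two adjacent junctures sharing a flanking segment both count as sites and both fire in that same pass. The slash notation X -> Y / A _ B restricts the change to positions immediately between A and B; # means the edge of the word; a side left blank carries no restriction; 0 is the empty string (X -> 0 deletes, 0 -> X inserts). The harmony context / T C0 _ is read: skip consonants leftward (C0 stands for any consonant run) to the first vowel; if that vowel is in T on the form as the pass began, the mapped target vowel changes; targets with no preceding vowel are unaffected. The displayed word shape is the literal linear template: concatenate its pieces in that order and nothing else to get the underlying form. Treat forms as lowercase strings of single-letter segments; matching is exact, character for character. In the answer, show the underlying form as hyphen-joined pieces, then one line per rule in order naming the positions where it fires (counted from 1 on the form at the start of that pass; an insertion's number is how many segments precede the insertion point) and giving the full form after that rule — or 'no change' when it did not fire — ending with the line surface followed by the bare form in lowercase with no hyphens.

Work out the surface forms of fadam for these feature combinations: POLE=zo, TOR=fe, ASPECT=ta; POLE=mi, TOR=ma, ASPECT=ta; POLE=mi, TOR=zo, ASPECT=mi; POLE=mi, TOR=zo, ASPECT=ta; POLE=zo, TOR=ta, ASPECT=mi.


cell POLE=zo, TOR=fe, ASPECT=ta:
underlying: fu-fadam-ta-ge
1. o -> e, u -> i / F C0 _: no change
2. f -> v, k -> g, p -> b, s -> z, t -> d / V _ V: fires at position(s) 3: fuvadamtage
surface: fuvadamtage

cell POLE=mi, TOR=ma, ASPECT=ta:
underlying: fu-fadam-el-zz
1. o -> e, u -> i / F C0 _: no change
2. f -> v, k -> g, p -> b, s -> z, t -> d / V _ V: fires at position(s) 3: fuvadamelzz
surface: fuvadamelzz

cell POLE=mi, TOR=zo, ASPECT=mi:
underlying: gaz-fadam-el-no
1. o -> e, u -> i / F C0 _: fires at position(s) 12: gazfadamelne
2. f -> v, k -> g, p -> b, s -> z, t -> d / V _ V: no change
surface: gazfadamelne

cell POLE=mi, TOR=zo, ASPECT=ta:
underlying: fu-fadam-el-no
1. o -> e, u -> i / F C0 _: fires at position(s) 11: fufadamelne
2. f -> v, k -> g, p -> b, s -> z, t -> d / V _ V: fires at position(s) 3: fuvadamelne
surface: fuvadamelne

cell POLE=zo, TOR=ta, ASPECT=mi:
underlying: gaz-fadam-ta-fe
1. o -> e, u -> i / F C0 _: no change
2. f -> v, k -> g, p -> b, s -> z, t -> d / V _ V: fires at position(s) 11: gazfadamtave
surface: gazfadamtave
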